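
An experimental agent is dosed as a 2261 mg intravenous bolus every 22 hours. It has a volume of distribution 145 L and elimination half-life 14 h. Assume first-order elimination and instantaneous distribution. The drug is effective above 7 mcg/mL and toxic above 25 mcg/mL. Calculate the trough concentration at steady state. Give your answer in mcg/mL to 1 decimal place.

7.9 mcg/mL

Over one 22-h interval, 22/14 ≈ 1.5714 half-lives elapse, leaving f ≈ 0.3365 of each dose.
Single-dose peak C₀ = D/Vd = 2261/145 ≈ 15.593 mcg/mL.
Steady-state trough Cmin,ss = C₀·f/(1−f) ≈ 15.593 × 0.3365/0.6635 ≈ 7.908 mcg/mL.
Trough 7.9 mcg/mL vs MEC 7 mcg/mL: adequate.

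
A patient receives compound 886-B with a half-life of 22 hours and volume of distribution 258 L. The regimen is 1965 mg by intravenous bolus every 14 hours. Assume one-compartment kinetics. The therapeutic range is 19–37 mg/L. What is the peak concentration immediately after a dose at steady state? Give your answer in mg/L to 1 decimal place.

τ/t½ = 14/22 ≈ 0.63636, so fraction remaining f = (1/2)^(14/22) ≈ 0.6433.
Accumulation ratio R = 1/(1 − f) ≈ 1/0.3567 ≈ 2.8035.
Each bolus raises the concentration by D/Vd = 1965/258 ≈ 7.616 mg/L.
Cmax,ss = C₀/(1 − f) ≈ 7.616/0.3567 ≈ 21.351 mg/L.
Peak 21.4 mg/L vs MTC 37 mg/L: below toxic threshold.

21.4 mg/L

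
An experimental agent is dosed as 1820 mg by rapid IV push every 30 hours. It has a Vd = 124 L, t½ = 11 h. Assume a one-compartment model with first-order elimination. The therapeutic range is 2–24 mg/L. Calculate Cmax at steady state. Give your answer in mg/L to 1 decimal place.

τ/t½ = 30/11 ≈ 2.7273, so fraction remaining f = (1/2)^(30/11) ≈ 0.1510.
At steady state, accumulation factor R = 1/(1 − e^(−kτ)) ≈ 1.1779.
Single-dose peak C₀ = D/Vd = 1820/124 ≈ 14.677 mg/L.
Steady-state peak Cmax,ss = C₀·R ≈ 14.677 × 1.1779 ≈ 17.288 mg/L.
Peak 17.3 mg/L vs MTC 24 mg/L: below toxic threshold.

17.3 mg/L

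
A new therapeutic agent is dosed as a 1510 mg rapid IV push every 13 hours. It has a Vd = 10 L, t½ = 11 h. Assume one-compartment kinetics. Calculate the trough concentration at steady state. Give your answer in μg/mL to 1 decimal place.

119.0 μg/mL

Over one 13-h interval, 13/11 ≈ 1.1818 half-lives elapse, leaving f ≈ 0.4408 of each dose.
Each bolus raises the concentration by D/Vd = 1510/10 ≈ 151.000 μg/mL.
Steady-state trough Cmin,ss = C₀·f/(1−f) ≈ 151.000 × 0.4408/0.5592 ≈ 119.029 μg/mL.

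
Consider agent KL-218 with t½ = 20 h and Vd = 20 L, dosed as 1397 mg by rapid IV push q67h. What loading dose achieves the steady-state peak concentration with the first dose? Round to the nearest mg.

f = (1/2)^(67/20) ≈ 0.098073; accumulation ratio R = 1/(1−f) ≈ 1.10874.
Loading dose to hit Cmax,ss on first dose: D_load = D_maint·R ≈ 1397 × 1.10874 ≈ 1548.91 mg.

1549 mg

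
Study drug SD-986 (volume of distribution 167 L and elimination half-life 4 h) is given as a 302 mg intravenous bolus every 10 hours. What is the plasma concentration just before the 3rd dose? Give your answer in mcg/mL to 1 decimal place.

0.4 mcg/mL

f = (1/2)^(τ/t½) = (1/2)^(10/4) ≈ 0.1768.
C₀ = D/Vd = 302/167 ≈ 1.808 mcg/mL.
Before the 3rd dose, 2 doses have been given. Superposition: Cmin = C₀·(f + f²).
≈ 1.808 × (0.1768 + 0.0313) ≈ 1.808 × 0.2081 ≈ 0.376 mcg/mL.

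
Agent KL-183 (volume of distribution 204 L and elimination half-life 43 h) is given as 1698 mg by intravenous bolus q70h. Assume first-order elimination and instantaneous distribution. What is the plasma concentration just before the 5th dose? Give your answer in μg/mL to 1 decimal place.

3.9 μg/mL

f = (1/2)^(τ/t½) = (1/2)^(70/43) ≈ 0.3236.
C₀ = D/Vd = 1698/204 ≈ 8.324 μg/mL.
Before the 5th dose, 4 doses have been given. Superposition: Cmin = C₀·(f + f² + … + f^4).
≈ 8.324 × (0.3236 + 0.1047 + 0.0339 + 0.0110) ≈ 8.324 × 0.4732 ≈ 3.939 μg/mL.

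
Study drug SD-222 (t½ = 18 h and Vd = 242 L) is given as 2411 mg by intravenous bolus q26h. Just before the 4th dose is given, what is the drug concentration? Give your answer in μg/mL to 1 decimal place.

5.5 μg/mL

f = (1/2)^(τ/t½) = (1/2)^(26/18) ≈ 0.3674.
C₀ = D/Vd = 2411/242 ≈ 9.963 μg/mL.
Before the 4th dose, 3 doses have been given. Superposition: Cmin = C₀·(f + f² + … + f^3).
≈ 9.963 × (0.3674 + 0.1350 + 0.0496) ≈ 9.963 × 0.5520 ≈ 5.500 μg/mL.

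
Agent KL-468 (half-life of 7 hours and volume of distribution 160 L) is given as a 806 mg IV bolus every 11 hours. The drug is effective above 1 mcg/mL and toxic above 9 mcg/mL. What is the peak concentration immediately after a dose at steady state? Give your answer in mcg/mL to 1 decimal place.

Over one 11-h interval, 11/7 ≈ 1.5714 half-lives elapse, leaving f ≈ 0.3365 of each dose.
At steady state, accumulation factor R = 1/(1 − e^(−kτ)) ≈ 1.5072.
Each bolus raises the concentration by D/Vd = 806/160 ≈ 5.037 mcg/mL.
Steady-state peak Cmax,ss = C₀·R ≈ 5.037 × 1.5072 ≈ 7.592 mcg/mL.
Peak 7.6 mcg/mL vs MTC 9 mcg/mL: below toxic threshold.

7.6 mcg/mL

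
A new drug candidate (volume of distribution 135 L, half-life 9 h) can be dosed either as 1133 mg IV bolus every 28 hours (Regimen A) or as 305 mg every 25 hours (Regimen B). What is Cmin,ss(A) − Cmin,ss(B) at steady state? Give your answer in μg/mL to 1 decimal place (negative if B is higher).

Regimen A: f = (1/2)^(28/9) ≈ 0.1157; Cmin,ss = (1133/135)·f/(1−f) ≈ 1.098 μg/mL.
Regimen B: f = (1/2)^(25/9) ≈ 0.1458; Cmin,ss = (305/135)·f/(1−f) ≈ 0.386 μg/mL.
Difference ≈ 1.098 − 0.386 ≈ 0.712 μg/mL.

0.7 μg/mL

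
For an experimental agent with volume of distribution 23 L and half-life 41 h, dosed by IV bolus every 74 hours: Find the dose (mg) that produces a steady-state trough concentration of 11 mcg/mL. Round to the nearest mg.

τ/t½ = 74/41 ≈ 1.8049, so f = (1/2)^(74/41) ≈ 0.286205.
Cmin,ss = (D/Vd)·f/(1−f), so D = Cmin,ss·Vd·(1−f)/f.
D = 11 × 23 × (1−f)/f ≈ 11 × 23 × 2.49400 ≈ 630.98 mg.

631 mg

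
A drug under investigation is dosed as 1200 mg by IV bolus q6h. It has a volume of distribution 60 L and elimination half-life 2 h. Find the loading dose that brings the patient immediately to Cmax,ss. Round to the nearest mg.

f = (1/2)^(6/2) ≈ 0.125000; accumulation ratio R = 1/(1−f) ≈ 1.14286.
Loading dose to hit Cmax,ss on first dose: D_load = D_maint·R ≈ 1200 × 1.14286 ≈ 1371.43 mg.

1371 mg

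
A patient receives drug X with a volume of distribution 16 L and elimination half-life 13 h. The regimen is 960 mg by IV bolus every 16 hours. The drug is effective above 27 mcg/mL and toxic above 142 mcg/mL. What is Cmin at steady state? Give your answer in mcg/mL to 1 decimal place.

44.5 mcg/mL

τ/t½ = 16/13 ≈ 1.2308, so fraction remaining f = (1/2)^(16/13) ≈ 0.4261.
Single-dose peak C₀ = D/Vd = 960/16 ≈ 60.000 mcg/mL.
Steady-state trough Cmin,ss = C₀·f/(1−f) ≈ 60.000 × 0.4261/0.5739 ≈ 44.548 mcg/mL.
Trough 44.5 mcg/mL vs MEC 27 mcg/mL: adequate.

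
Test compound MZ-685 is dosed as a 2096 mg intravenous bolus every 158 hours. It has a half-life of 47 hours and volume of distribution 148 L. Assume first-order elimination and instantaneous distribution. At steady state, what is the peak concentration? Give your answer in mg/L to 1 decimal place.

15.7 mg/L

k = ln2/t½ = ln2/47 ≈ 0.014748 h⁻¹; fraction remaining f = e^(−kτ) = e^(−0.014748×158) ≈ 0.0973.
At steady state, accumulation factor R = 1/(1 − e^(−kτ)) ≈ 1.1078.
Each bolus raises the concentration by D/Vd = 2096/148 ≈ 14.162 mg/L.
Cmax,ss = C₀/(1 − f) ≈ 14.162/0.9027 ≈ 15.688 mg/L.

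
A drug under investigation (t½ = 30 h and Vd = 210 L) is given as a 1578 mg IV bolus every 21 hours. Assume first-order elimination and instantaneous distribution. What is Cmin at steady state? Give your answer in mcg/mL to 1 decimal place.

k = ln2/t½ = ln2/30 ≈ 0.023105 h⁻¹; fraction remaining f = e^(−kτ) = e^(−0.023105×21) ≈ 0.6156.
At steady state, accumulation factor R = 1/(1 − e^(−kτ)) ≈ 2.6015.
Single-dose peak C₀ = D/Vd = 1578/210 ≈ 7.514 mcg/mL.
Steady-state peak Cmax,ss = C₀·R ≈ 7.514 × 2.6015 ≈ 19.548 mcg/mL.
Steady-state trough Cmin,ss = Cmax,ss·f ≈ 19.548 × 0.6156 ≈ 12.034 mcg/mL.

12.0 mcg/mL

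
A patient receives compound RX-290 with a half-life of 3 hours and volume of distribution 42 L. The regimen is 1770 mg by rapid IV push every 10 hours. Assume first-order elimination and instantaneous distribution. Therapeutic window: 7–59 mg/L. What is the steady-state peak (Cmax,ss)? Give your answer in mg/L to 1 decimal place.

46.8 mg/L

Over one 10-h interval, 10/3 ≈ 3.3333 half-lives elapse, leaving f ≈ 0.0992 of each dose.
Accumulation ratio R = 1/(1 − f) ≈ 1/0.9008 ≈ 1.1101.
Each bolus raises the concentration by D/Vd = 1770/42 ≈ 42.143 mg/L.
Steady-state peak Cmax,ss = C₀·R ≈ 42.143 × 1.1101 ≈ 46.783 mg/L.
Peak 46.8 mg/L vs MTC 59 mg/L: below toxic threshold.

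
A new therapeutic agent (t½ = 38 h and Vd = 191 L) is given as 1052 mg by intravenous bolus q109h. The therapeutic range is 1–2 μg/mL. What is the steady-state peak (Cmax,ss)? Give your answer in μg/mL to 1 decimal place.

τ/t½ = 109/38 ≈ 2.8684, so fraction remaining f = (1/2)^(109/38) ≈ 0.1369.
Accumulation ratio R = 1/(1 − f) ≈ 1/0.8631 ≈ 1.1586.
Each bolus raises the concentration by D/Vd = 1052/191 ≈ 5.508 μg/mL.
Cmax,ss = C₀/(1 − f) ≈ 5.508/0.8631 ≈ 6.382 μg/mL.
Peak 6.4 μg/mL vs MTC 2 μg/mL: exceeds toxic threshold.

6.4 μg/mL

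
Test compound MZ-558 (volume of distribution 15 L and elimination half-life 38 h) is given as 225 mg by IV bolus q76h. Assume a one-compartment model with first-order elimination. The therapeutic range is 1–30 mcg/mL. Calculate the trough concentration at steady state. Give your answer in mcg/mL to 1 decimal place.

τ = 76 h = 2 half-lives, so f = (1/2)^2 = 0.25.
Accumulation ratio R = 1/(1 − f) = 1/0.75 = 4/3.
Single-dose peak C₀ = D/Vd = 225/15 = 15 mcg/mL.
Steady-state peak Cmax,ss = C₀·R = 15 × 4/3 ≈ 20.000 mcg/mL.
Steady-state trough Cmin,ss = Cmax,ss·f ≈ 20.000 × 0.25 ≈ 5.000 mcg/mL.
Trough 5.0 mcg/mL vs MEC 1 mcg/mL: adequate.

5.0 mcg/mL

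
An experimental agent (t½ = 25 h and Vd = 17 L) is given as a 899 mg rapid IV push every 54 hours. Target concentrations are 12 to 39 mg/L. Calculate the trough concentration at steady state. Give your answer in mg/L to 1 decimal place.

τ/t½ = 54/25 ≈ 2.16, so fraction remaining f = (1/2)^(54/25) ≈ 0.2238.
Accumulation ratio R = 1/(1 − f) ≈ 1/0.7762 ≈ 1.2883.
Each bolus raises the concentration by D/Vd = 899/17 ≈ 52.882 mg/L.
Cmax,ss = C₀/(1 − f) ≈ 52.882/0.7762 ≈ 68.129 mg/L.
One interval later, Cmin,ss = Cmax,ss·e^(−kτ) ≈ 68.129 × 0.2238 ≈ 15.247 mg/L.
Trough 15.2 mg/L vs MEC 12 mg/L: adequate.

15.2 mg/L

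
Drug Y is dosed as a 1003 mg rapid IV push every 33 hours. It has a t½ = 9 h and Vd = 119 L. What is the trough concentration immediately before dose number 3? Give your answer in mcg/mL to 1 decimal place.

f = (1/2)^(τ/t½) = (1/2)^(33/9) ≈ 0.0787.
C₀ = D/Vd = 1003/119 ≈ 8.429 mcg/mL.
Before the 3rd dose, 2 doses have been given. Superposition: Cmin = C₀·(f + f²).
≈ 8.429 × (0.0787 + 0.0062) ≈ 8.429 × 0.0849 ≈ 0.716 mcg/mL.

0.7 mcg/mL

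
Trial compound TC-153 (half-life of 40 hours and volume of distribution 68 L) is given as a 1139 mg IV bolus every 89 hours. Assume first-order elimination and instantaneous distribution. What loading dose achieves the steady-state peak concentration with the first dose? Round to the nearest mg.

1449 mg

f = (1/2)^(89/40) ≈ 0.213899; accumulation ratio R = 1/(1−f) ≈ 1.27210.
Loading dose to hit Cmax,ss on first dose: D_load = D_maint·R ≈ 1139 × 1.27210 ≈ 1448.92 mg.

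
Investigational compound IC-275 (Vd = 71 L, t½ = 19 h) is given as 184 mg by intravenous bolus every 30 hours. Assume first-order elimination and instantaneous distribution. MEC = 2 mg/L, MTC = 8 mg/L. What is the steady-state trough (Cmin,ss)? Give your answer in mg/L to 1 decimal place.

k = ln2/t½ = ln2/19 ≈ 0.036481 h⁻¹; fraction remaining f = e^(−kτ) = e^(−0.036481×30) ≈ 0.3347.
Accumulation ratio R = 1/(1 − f) ≈ 1/0.6653 ≈ 1.5031.
Each bolus raises the concentration by D/Vd = 184/71 ≈ 2.592 mg/L.
Cmax,ss = C₀/(1 − f) ≈ 2.592/0.6653 ≈ 3.896 mg/L.
Steady-state trough Cmin,ss = Cmax,ss·f ≈ 3.896 × 0.3347 ≈ 1.304 mg/L.
Trough 1.3 mg/L vs MEC 2 mg/L: subtherapeutic.

1.3 mg/L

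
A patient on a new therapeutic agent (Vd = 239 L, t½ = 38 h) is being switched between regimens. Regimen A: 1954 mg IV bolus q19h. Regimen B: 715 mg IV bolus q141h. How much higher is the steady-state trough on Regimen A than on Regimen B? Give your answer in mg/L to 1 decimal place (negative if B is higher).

19.5 mg/L

Regimen A: f = (1/2)^(19/38) ≈ 0.7071; Cmin,ss = (1954/239)·f/(1−f) ≈ 19.737 mg/L.
Regimen B: f = (1/2)^(141/38) ≈ 0.0764; Cmin,ss = (715/239)·f/(1−f) ≈ 0.247 mg/L.
Difference ≈ 19.737 − 0.247 ≈ 19.490 mg/L.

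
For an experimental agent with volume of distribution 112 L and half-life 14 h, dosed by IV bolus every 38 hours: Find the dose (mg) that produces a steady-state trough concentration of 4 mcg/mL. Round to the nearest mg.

τ/t½ = 38/14 ≈ 2.7143, so f = (1/2)^(38/14) ≈ 0.152377.
Cmin,ss = (D/Vd)·f/(1−f), so D = Cmin,ss·Vd·(1−f)/f.
D = 4 × 112 × (1−f)/f ≈ 4 × 112 × 5.56267 ≈ 2492.08 mg.

2492 mg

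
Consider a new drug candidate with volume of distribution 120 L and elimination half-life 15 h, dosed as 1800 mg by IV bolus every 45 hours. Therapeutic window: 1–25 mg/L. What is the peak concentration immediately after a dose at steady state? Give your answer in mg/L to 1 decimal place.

17.1 mg/L

τ = 45 h = 3 half-lives, so f = (1/2)^3 = 0.125.
Accumulation ratio R = 1/(1 − f) = 1/0.875 = 8/7.
Single-dose peak C₀ = D/Vd = 1800/120 = 15 mg/L.
Steady-state peak Cmax,ss = C₀·R = 15 × 8/7 ≈ 17.143 mg/L.
Peak 17.1 mg/L vs MTC 25 mg/L: below toxic threshold.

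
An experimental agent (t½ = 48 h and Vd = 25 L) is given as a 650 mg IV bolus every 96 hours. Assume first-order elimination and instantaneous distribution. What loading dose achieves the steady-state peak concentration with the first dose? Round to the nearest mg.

f = (1/2)^(96/48) ≈ 0.250000; accumulation ratio R = 1/(1−f) ≈ 1.33333.
Loading dose to hit Cmax,ss on first dose: D_load = D_maint·R ≈ 650 × 1.33333 ≈ 866.66 mg.

867 mg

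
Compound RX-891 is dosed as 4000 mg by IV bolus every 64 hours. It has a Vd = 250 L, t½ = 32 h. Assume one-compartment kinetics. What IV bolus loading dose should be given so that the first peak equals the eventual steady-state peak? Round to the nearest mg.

5333 mg

f = (1/2)^(64/32) ≈ 0.250000; accumulation ratio R = 1/(1−f) ≈ 1.33333.
Loading dose to hit Cmax,ss on first dose: D_load = D_maint·R ≈ 4000 × 1.33333 ≈ 5333.32 mg.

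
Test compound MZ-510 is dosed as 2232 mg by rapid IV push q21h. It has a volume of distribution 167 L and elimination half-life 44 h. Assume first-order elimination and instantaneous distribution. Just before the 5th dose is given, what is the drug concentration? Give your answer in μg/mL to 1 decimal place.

f = (1/2)^(τ/t½) = (1/2)^(21/44) ≈ 0.7183.
C₀ = D/Vd = 2232/167 ≈ 13.365 μg/mL.
Before the 5th dose, 4 doses have been given. Superposition: Cmin = C₀·(f + f² + … + f^4).
≈ 13.365 × (0.7183 + 0.5160 + 0.3706 + 0.2662) ≈ 13.365 × 1.8711 ≈ 25.007 μg/mL.

25.0 μg/mL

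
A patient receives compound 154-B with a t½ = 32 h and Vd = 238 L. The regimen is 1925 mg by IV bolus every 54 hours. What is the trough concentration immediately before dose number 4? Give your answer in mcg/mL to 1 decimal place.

f = (1/2)^(τ/t½) = (1/2)^(54/32) ≈ 0.3105.
C₀ = D/Vd = 1925/238 ≈ 8.088 mcg/mL.
Before the 4th dose, 3 doses have been given. Superposition: Cmin = C₀·(f + f² + … + f^3).
≈ 8.088 × (0.3105 + 0.0964 + 0.0299) ≈ 8.088 × 0.4368 ≈ 3.533 mcg/mL.

3.5 mcg/mL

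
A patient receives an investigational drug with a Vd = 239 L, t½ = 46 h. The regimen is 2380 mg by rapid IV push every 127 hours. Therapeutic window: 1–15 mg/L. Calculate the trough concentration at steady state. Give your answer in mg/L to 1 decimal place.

k = ln2/t½ = ln2/46 ≈ 0.015068 h⁻¹; fraction remaining f = e^(−kτ) = e^(−0.015068×127) ≈ 0.1475.
Single-dose peak C₀ = D/Vd = 2380/239 ≈ 9.958 mg/L.
Steady-state trough Cmin,ss = C₀·f/(1−f) ≈ 9.958 × 0.1475/0.8525 ≈ 1.723 mg/L.
Trough 1.7 mg/L vs MEC 1 mg/L: adequate.

1.7 mg/L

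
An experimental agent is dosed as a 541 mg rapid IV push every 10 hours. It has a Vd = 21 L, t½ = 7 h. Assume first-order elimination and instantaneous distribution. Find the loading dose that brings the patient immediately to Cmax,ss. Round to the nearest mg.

f = (1/2)^(10/7) ≈ 0.371499; accumulation ratio R = 1/(1−f) ≈ 1.59109.
Loading dose to hit Cmax,ss on first dose: D_load = D_maint·R ≈ 541 × 1.59109 ≈ 860.78 mg.

861 mg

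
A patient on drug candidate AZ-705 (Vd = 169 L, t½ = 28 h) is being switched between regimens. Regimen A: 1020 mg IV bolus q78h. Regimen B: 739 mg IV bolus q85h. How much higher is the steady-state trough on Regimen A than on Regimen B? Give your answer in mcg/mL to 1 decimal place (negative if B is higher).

0.4 mcg/mL

Regimen A: f = (1/2)^(78/28) ≈ 0.1450; Cmin,ss = (1020/169)·f/(1−f) ≈ 1.024 mcg/mL.
Regimen B: f = (1/2)^(85/28) ≈ 0.1219; Cmin,ss = (739/169)·f/(1−f) ≈ 0.607 mcg/mL.
Difference ≈ 1.024 − 0.607 ≈ 0.417 mcg/mL.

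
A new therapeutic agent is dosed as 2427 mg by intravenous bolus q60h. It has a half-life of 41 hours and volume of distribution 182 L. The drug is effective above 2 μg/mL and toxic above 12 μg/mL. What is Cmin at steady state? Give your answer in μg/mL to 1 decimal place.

7.6 μg/mL

k = ln2/t½ = ln2/41 ≈ 0.016906 h⁻¹; fraction remaining f = e^(−kτ) = e^(−0.016906×60) ≈ 0.3626.
At steady state, accumulation factor R = 1/(1 − e^(−kτ)) ≈ 1.5689.
Single-dose peak C₀ = D/Vd = 2427/182 ≈ 13.335 μg/mL.
Steady-state peak Cmax,ss = C₀·R ≈ 13.335 × 1.5689 ≈ 20.921 μg/mL.
One interval later, Cmin,ss = Cmax,ss·e^(−kτ) ≈ 20.921 × 0.3626 ≈ 7.586 μg/mL.
Trough 7.6 μg/mL vs MEC 2 μg/mL: adequate.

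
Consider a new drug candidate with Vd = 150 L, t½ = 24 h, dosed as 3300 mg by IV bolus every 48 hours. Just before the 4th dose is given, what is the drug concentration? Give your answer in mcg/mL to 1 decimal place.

f = (1/2)^(τ/t½) = (1/2)^(48/24) ≈ 0.2500.
C₀ = D/Vd = 3300/150 ≈ 22.000 mcg/mL.
Before the 4th dose, 3 doses have been given. Superposition: Cmin = C₀·(f + f² + … + f^3).
≈ 22.000 × (0.2500 + 0.0625 + 0.0156) ≈ 22.000 × 0.3281 ≈ 7.218 mcg/mL.

7.2 mcg/mL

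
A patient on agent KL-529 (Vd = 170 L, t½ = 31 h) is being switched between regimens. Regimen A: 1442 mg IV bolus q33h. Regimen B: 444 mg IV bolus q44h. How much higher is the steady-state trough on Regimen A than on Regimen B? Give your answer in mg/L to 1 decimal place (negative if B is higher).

6.2 mg/L

Regimen A: f = (1/2)^(33/31) ≈ 0.4781; Cmin,ss = (1442/170)·f/(1−f) ≈ 7.770 mg/L.
Regimen B: f = (1/2)^(44/31) ≈ 0.3739; Cmin,ss = (444/170)·f/(1−f) ≈ 1.560 mg/L.
Difference ≈ 7.770 − 1.560 ≈ 6.210 mg/L.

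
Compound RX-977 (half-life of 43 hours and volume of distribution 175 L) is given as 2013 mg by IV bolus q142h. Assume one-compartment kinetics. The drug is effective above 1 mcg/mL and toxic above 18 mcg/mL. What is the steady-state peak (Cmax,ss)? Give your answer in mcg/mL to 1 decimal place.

12.8 mcg/mL

Over one 142-h interval, 142/43 ≈ 3.3023 half-lives elapse, leaving f ≈ 0.1014 of each dose.
Accumulation ratio R = 1/(1 − f) ≈ 1/0.8986 ≈ 1.1128.
Single-dose peak C₀ = D/Vd = 2013/175 ≈ 11.503 mcg/mL.
Steady-state peak Cmax,ss = C₀·R ≈ 11.503 × 1.1128 ≈ 12.801 mcg/mL.
Peak 12.8 mcg/mL vs MTC 18 mcg/mL: below toxic threshold.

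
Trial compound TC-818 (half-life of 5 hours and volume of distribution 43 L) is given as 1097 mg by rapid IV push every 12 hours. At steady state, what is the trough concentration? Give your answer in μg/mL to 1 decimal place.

Over one 12-h interval, 12/5 ≈ 2.4 half-lives elapse, leaving f ≈ 0.1895 of each dose.
Accumulation ratio R = 1/(1 − f) ≈ 1/0.8105 ≈ 1.2338.
Each bolus raises the concentration by D/Vd = 1097/43 ≈ 25.512 μg/mL.
Steady-state peak Cmax,ss = C₀·R ≈ 25.512 × 1.2338 ≈ 31.477 μg/mL.
One interval later, Cmin,ss = Cmax,ss·e^(−kτ) ≈ 31.477 × 0.1895 ≈ 5.965 μg/mL.

6.0 μg/mL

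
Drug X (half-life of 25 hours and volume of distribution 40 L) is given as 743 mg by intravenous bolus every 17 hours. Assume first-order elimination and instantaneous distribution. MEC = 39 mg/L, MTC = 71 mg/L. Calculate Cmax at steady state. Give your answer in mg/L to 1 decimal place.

k = ln2/t½ = ln2/25 ≈ 0.027726 h⁻¹; fraction remaining f = e^(−kτ) = e^(−0.027726×17) ≈ 0.6242.
Accumulation ratio R = 1/(1 − f) ≈ 1/0.3758 ≈ 2.6610.
Each bolus raises the concentration by D/Vd = 743/40 ≈ 18.575 mg/L.
Cmax,ss = C₀/(1 − f) ≈ 18.575/0.3758 ≈ 49.428 mg/L.
Peak 49.4 mg/L vs MTC 71 mg/L: below toxic threshold.

49.4 mg/L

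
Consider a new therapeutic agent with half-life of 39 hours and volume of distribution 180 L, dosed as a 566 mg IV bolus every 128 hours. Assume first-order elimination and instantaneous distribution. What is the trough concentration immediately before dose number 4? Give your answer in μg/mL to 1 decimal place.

f = (1/2)^(τ/t½) = (1/2)^(128/39) ≈ 0.1028.
C₀ = D/Vd = 566/180 ≈ 3.144 μg/mL.
Before the 4th dose, 3 doses have been given. Superposition: Cmin = C₀·(f + f² + … + f^3).
≈ 3.144 × (0.1028 + 0.0106 + 0.0011) ≈ 3.144 × 0.1145 ≈ 0.360 μg/mL.

0.4 μg/mL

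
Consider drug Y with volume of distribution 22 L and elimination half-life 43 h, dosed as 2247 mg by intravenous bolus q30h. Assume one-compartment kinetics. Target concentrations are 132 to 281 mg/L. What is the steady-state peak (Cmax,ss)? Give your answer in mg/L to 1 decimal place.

266.4 mg/L

k = ln2/t½ = ln2/43 ≈ 0.016120 h⁻¹; fraction remaining f = e^(−kτ) = e^(−0.016120×30) ≈ 0.6166.
Accumulation ratio R = 1/(1 − f) ≈ 1/0.3834 ≈ 2.6082.
Single-dose peak C₀ = D/Vd = 2247/22 ≈ 102.136 mg/L.
Steady-state peak Cmax,ss = C₀·R ≈ 102.136 × 2.6082 ≈ 266.391 mg/L.
Peak 266.4 mg/L vs MTC 281 mg/L: below toxic threshold.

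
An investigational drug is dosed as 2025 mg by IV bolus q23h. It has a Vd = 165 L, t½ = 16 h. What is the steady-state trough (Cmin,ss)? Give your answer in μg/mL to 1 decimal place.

k = ln2/t½ = ln2/16 ≈ 0.043322 h⁻¹; fraction remaining f = e^(−kτ) = e^(−0.043322×23) ≈ 0.3692.
Single-dose peak C₀ = D/Vd = 2025/165 ≈ 12.273 μg/mL.
Steady-state trough Cmin,ss = C₀·f/(1−f) ≈ 12.273 × 0.3692/0.6308 ≈ 7.183 μg/mL.

7.2 μg/mL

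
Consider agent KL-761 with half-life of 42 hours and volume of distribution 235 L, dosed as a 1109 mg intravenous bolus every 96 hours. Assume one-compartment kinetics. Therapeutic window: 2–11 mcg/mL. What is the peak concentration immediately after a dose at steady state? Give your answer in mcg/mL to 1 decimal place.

5.9 mcg/mL

Over one 96-h interval, 96/42 ≈ 2.2857 half-lives elapse, leaving f ≈ 0.2051 of each dose.
At steady state, accumulation factor R = 1/(1 − e^(−kτ)) ≈ 1.2580.
Single-dose peak C₀ = D/Vd = 1109/235 ≈ 4.719 mcg/mL.
Steady-state peak Cmax,ss = C₀·R ≈ 4.719 × 1.2580 ≈ 5.937 mcg/mL.
Peak 5.9 mcg/mL vs MTC 11 mcg/mL: below toxic threshold.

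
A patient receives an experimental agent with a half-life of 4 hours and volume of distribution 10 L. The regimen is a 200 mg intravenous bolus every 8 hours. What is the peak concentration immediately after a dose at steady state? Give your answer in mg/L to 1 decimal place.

The dosing interval is 2 half-lives, so f = 2^(−2) = 0.25.
Accumulation ratio R = 1/(1 − f) = 1/0.75 = 4/3.
Single-dose peak C₀ = D/Vd = 200/10 = 20 mg/L.
Steady-state peak Cmax,ss = C₀·R = 20 × 4/3 ≈ 26.667 mg/L.

26.7 mg/L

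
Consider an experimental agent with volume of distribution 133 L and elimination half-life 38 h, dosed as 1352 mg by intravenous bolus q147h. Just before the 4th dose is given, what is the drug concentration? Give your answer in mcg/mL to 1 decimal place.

0.7 mcg/mL

f = (1/2)^(τ/t½) = (1/2)^(147/38) ≈ 0.0685.
C₀ = D/Vd = 1352/133 ≈ 10.165 mcg/mL.
Before the 4th dose, 3 doses have been given. Superposition: Cmin = C₀·(f + f² + … + f^3).
≈ 10.165 × (0.0685 + 0.0047 + 0.0003) ≈ 10.165 × 0.0735 ≈ 0.747 mcg/mL.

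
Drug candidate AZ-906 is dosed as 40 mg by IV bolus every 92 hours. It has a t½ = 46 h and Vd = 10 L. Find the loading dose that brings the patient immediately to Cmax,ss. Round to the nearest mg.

53 mg

f = (1/2)^(92/46) ≈ 0.250000; accumulation ratio R = 1/(1−f) ≈ 1.33333.
Loading dose to hit Cmax,ss on first dose: D_load = D_maint·R ≈ 40 × 1.33333 ≈ 53.33 mg.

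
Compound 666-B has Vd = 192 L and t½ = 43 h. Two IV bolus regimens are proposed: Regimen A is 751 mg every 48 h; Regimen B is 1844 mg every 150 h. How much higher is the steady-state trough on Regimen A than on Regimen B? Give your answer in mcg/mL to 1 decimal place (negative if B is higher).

Regimen A: f = (1/2)^(48/43) ≈ 0.4613; Cmin,ss = (751/192)·f/(1−f) ≈ 3.349 mcg/mL.
Regimen B: f = (1/2)^(150/43) ≈ 0.0891; Cmin,ss = (1844/192)·f/(1−f) ≈ 0.939 mcg/mL.
Difference ≈ 3.349 − 0.939 ≈ 2.410 mcg/mL.

2.4 mcg/mL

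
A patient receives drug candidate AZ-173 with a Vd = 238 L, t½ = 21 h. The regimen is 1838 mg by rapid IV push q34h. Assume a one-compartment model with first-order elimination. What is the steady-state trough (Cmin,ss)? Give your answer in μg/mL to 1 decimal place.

3.7 μg/mL

k = ln2/t½ = ln2/21 ≈ 0.033007 h⁻¹; fraction remaining f = e^(−kτ) = e^(−0.033007×34) ≈ 0.3256.
At steady state, accumulation factor R = 1/(1 − e^(−kτ)) ≈ 1.4828.
Single-dose peak C₀ = D/Vd = 1838/238 ≈ 7.723 μg/mL.
Cmax,ss = C₀/(1 − f) ≈ 7.723/0.6744 ≈ 11.452 μg/mL.
One interval later, Cmin,ss = Cmax,ss·e^(−kτ) ≈ 11.452 × 0.3256 ≈ 3.729 μg/mL.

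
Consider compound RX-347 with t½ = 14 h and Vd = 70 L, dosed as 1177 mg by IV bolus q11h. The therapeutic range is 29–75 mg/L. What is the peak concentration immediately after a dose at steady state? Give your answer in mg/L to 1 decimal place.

Over one 11-h interval, 11/14 ≈ 0.78571 half-lives elapse, leaving f ≈ 0.5801 of each dose.
Accumulation ratio R = 1/(1 − f) ≈ 1/0.4199 ≈ 2.3815.
Each bolus raises the concentration by D/Vd = 1177/70 ≈ 16.814 mg/L.
Steady-state peak Cmax,ss = C₀·R ≈ 16.814 × 2.3815 ≈ 40.043 mg/L.
Peak 40.0 mg/L vs MTC 75 mg/L: below toxic threshold.

40.0 mg/L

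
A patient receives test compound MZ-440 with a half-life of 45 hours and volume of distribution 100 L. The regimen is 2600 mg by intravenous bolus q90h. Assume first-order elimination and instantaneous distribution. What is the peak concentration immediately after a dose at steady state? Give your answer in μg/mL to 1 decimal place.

34.7 μg/mL

The dosing interval is 2 half-lives, so f = 2^(−2) = 0.25.
At steady state, R = 1/(1 − 0.25) = 4/3.
Single-dose peak C₀ = D/Vd = 2600/100 = 26 μg/mL.
Steady-state peak Cmax,ss = C₀·R = 26 × 4/3 ≈ 34.667 μg/mL.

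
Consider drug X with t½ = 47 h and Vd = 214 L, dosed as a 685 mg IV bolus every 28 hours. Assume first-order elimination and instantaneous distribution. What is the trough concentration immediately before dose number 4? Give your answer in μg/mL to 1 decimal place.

f = (1/2)^(τ/t½) = (1/2)^(28/47) ≈ 0.6617.
C₀ = D/Vd = 685/214 ≈ 3.201 μg/mL.
Before the 4th dose, 3 doses have been given. Superposition: Cmin = C₀·(f + f² + … + f^3).
≈ 3.201 × (0.6617 + 0.4378 + 0.2897) ≈ 3.201 × 1.3892 ≈ 4.447 μg/mL.

4.4 μg/mL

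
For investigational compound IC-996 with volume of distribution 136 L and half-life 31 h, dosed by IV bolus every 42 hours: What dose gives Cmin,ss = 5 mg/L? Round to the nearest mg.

1059 mg

τ/t½ = 42/31 ≈ 1.3548, so f = (1/2)^(42/31) ≈ 0.390979.
Cmin,ss = (D/Vd)·f/(1−f), so D = Cmin,ss·Vd·(1−f)/f.
D = 5 × 136 × (1−f)/f ≈ 5 × 136 × 1.55768 ≈ 1059.22 mg.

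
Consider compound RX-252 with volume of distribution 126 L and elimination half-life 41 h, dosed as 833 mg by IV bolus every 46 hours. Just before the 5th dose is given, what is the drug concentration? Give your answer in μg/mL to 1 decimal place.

5.4 μg/mL

f = (1/2)^(τ/t½) = (1/2)^(46/41) ≈ 0.4595.
C₀ = D/Vd = 833/126 ≈ 6.611 μg/mL.
Before the 5th dose, 4 doses have been given. Superposition: Cmin = C₀·(f + f² + … + f^4).
≈ 6.611 × (0.4595 + 0.2111 + 0.0970 + 0.0446) ≈ 6.611 × 0.8122 ≈ 5.369 μg/mL.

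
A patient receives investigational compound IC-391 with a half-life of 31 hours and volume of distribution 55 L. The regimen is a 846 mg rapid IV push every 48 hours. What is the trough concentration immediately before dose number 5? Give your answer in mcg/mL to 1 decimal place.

f = (1/2)^(τ/t½) = (1/2)^(48/31) ≈ 0.3419.
C₀ = D/Vd = 846/55 ≈ 15.382 mcg/mL.
Before the 5th dose, 4 doses have been given. Superposition: Cmin = C₀·(f + f² + … + f^4).
≈ 15.382 × (0.3419 + 0.1169 + 0.0400 + 0.0137) ≈ 15.382 × 0.5125 ≈ 7.883 mcg/mL.

7.9 mcg/mL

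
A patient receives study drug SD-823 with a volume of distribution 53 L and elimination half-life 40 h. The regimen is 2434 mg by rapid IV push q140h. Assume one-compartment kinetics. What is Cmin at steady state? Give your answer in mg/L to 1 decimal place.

Over one 140-h interval, 140/40 ≈ 3.5 half-lives elapse, leaving f ≈ 0.0884 of each dose.
Accumulation ratio R = 1/(1 − f) ≈ 1/0.9116 ≈ 1.0970.
Single-dose peak C₀ = D/Vd = 2434/53 ≈ 45.925 mg/L.
Steady-state peak Cmax,ss = C₀·R ≈ 45.925 × 1.0970 ≈ 50.380 mg/L.
One interval later, Cmin,ss = Cmax,ss·e^(−kτ) ≈ 50.380 × 0.0884 ≈ 4.454 mg/L.

4.5 mg/L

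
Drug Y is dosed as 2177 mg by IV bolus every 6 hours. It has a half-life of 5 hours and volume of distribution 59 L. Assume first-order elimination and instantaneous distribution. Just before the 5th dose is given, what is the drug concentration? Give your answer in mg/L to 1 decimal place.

f = (1/2)^(τ/t½) = (1/2)^(6/5) ≈ 0.4353.
C₀ = D/Vd = 2177/59 ≈ 36.898 mg/L.
Before the 5th dose, 4 doses have been given. Superposition: Cmin = C₀·(f + f² + … + f^4).
≈ 36.898 × (0.4353 + 0.1895 + 0.0825 + 0.0359) ≈ 36.898 × 0.7432 ≈ 27.423 mg/L.

27.4 mg/L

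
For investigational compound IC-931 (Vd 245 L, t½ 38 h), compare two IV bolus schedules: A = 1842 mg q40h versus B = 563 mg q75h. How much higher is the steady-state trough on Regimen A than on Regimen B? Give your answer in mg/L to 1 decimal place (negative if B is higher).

6.2 mg/L

Regimen A: f = (1/2)^(40/38) ≈ 0.4821; Cmin,ss = (1842/245)·f/(1−f) ≈ 6.999 mg/L.
Regimen B: f = (1/2)^(75/38) ≈ 0.2546; Cmin,ss = (563/245)·f/(1−f) ≈ 0.785 mg/L.
Difference ≈ 6.999 − 0.785 ≈ 6.214 mg/L.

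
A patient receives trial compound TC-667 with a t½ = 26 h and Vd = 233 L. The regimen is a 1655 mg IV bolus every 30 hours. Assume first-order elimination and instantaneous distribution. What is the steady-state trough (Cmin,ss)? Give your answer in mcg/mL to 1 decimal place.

5.8 mcg/mL

Over one 30-h interval, 30/26 ≈ 1.1538 half-lives elapse, leaving f ≈ 0.4494 of each dose.
Each bolus raises the concentration by D/Vd = 1655/233 ≈ 7.103 mcg/mL.
Steady-state trough Cmin,ss = C₀·f/(1−f) ≈ 7.103 × 0.4494/0.5506 ≈ 5.797 mcg/mL.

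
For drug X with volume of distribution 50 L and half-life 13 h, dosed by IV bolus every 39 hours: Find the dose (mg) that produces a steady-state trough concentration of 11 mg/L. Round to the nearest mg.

3850 mg

τ/t½ = 39/13 ≈ 3, so f = (1/2)^(39/13) ≈ 0.125000.
Cmin,ss = (D/Vd)·f/(1−f), so D = Cmin,ss·Vd·(1−f)/f.
D = 11 × 50 × (1−f)/f ≈ 11 × 50 × 7.00000 ≈ 3850.00 mg.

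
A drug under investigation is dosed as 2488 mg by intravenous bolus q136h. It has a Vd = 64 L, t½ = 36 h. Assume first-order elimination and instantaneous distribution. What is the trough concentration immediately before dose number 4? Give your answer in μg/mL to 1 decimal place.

3.1 μg/mL

f = (1/2)^(τ/t½) = (1/2)^(136/36) ≈ 0.0729.
C₀ = D/Vd = 2488/64 ≈ 38.875 μg/mL.
Before the 4th dose, 3 doses have been given. Superposition: Cmin = C₀·(f + f² + … + f^3).
≈ 38.875 × (0.0729 + 0.0053 + 0.0004) ≈ 38.875 × 0.0786 ≈ 3.056 μg/mL.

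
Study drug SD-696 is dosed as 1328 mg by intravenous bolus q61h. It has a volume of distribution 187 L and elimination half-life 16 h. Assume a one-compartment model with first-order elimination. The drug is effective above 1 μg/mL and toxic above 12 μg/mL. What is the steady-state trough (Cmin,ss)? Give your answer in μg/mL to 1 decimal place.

0.5 μg/mL

Over one 61-h interval, 61/16 ≈ 3.8125 half-lives elapse, leaving f ≈ 0.0712 of each dose.
Single-dose peak C₀ = D/Vd = 1328/187 ≈ 7.102 μg/mL.
Steady-state trough Cmin,ss = C₀·f/(1−f) ≈ 7.102 × 0.0712/0.9288 ≈ 0.544 μg/mL.
Trough 0.5 μg/mL vs MEC 1 μg/mL: subtherapeutic.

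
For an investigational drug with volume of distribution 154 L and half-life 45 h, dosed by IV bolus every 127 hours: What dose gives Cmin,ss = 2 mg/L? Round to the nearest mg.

τ/t½ = 127/45 ≈ 2.8222, so f = (1/2)^(127/45) ≈ 0.141393.
Cmin,ss = (D/Vd)·f/(1−f), so D = Cmin,ss·Vd·(1−f)/f.
D = 2 × 154 × (1−f)/f ≈ 2 × 154 × 6.07249 ≈ 1870.33 mg.

1870 mg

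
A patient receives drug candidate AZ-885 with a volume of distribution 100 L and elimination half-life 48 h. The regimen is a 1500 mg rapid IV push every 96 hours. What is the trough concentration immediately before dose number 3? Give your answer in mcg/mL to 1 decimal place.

f = (1/2)^(τ/t½) = (1/2)^(96/48) ≈ 0.2500.
C₀ = D/Vd = 1500/100 ≈ 15.000 mcg/mL.
Before the 3rd dose, 2 doses have been given. Superposition: Cmin = C₀·(f + f²).
≈ 15.000 × (0.2500 + 0.0625) ≈ 15.000 × 0.3125 ≈ 4.688 mcg/mL.

4.7 mcg/mL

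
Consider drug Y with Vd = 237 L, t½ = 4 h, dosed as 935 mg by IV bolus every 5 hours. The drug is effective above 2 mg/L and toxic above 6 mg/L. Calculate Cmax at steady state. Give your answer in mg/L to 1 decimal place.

k = ln2/t½ = ln2/4 ≈ 0.173287 h⁻¹; fraction remaining f = e^(−kτ) = e^(−0.173287×5) ≈ 0.4204.
Accumulation ratio R = 1/(1 − f) ≈ 1/0.5796 ≈ 1.7253.
Single-dose peak C₀ = D/Vd = 935/237 ≈ 3.945 mg/L.
Steady-state peak Cmax,ss = C₀·R ≈ 3.945 × 1.7253 ≈ 6.806 mg/L.
Peak 6.8 mg/L vs MTC 6 mg/L: exceeds toxic threshold.

6.8 mg/L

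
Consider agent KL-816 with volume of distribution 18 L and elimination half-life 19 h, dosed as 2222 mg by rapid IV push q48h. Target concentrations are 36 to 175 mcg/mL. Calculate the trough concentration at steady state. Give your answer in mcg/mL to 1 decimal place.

25.9 mcg/mL

Over one 48-h interval, 48/19 ≈ 2.5263 half-lives elapse, leaving f ≈ 0.1736 of each dose.
Single-dose peak C₀ = D/Vd = 2222/18 ≈ 123.444 mcg/mL.
Steady-state trough Cmin,ss = C₀·f/(1−f) ≈ 123.444 × 0.1736/0.8264 ≈ 25.932 mcg/mL.
Trough 25.9 mcg/mL vs MEC 36 mcg/mL: subtherapeutic.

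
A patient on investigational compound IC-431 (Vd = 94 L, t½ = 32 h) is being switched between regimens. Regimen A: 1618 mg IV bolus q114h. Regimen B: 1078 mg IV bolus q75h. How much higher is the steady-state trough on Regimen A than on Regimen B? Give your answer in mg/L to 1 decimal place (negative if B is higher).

-1.2 mg/L

Regimen A: f = (1/2)^(114/32) ≈ 0.0846; Cmin,ss = (1618/94)·f/(1−f) ≈ 1.591 mg/L.
Regimen B: f = (1/2)^(75/32) ≈ 0.1970; Cmin,ss = (1078/94)·f/(1−f) ≈ 2.813 mg/L.
Difference ≈ 1.591 − 2.813 ≈ -1.222 mg/L.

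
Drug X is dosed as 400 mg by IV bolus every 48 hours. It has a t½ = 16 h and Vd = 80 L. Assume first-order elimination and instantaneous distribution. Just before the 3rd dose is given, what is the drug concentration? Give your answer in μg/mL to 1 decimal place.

0.7 μg/mL

f = (1/2)^(τ/t½) = (1/2)^(48/16) ≈ 0.1250.
C₀ = D/Vd = 400/80 ≈ 5.000 μg/mL.
Before the 3rd dose, 2 doses have been given. Superposition: Cmin = C₀·(f + f²).
≈ 5.000 × (0.1250 + 0.0156) ≈ 5.000 × 0.1406 ≈ 0.703 μg/mL.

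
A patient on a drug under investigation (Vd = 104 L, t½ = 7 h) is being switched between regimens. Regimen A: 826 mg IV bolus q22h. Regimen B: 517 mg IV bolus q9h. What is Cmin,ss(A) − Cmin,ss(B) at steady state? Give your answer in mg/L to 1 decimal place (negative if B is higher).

Regimen A: f = (1/2)^(22/7) ≈ 0.1132; Cmin,ss = (826/104)·f/(1−f) ≈ 1.014 mg/L.
Regimen B: f = (1/2)^(9/7) ≈ 0.4102; Cmin,ss = (517/104)·f/(1−f) ≈ 3.457 mg/L.
Difference ≈ 1.014 − 3.457 ≈ -2.443 mg/L.

-2.4 mg/L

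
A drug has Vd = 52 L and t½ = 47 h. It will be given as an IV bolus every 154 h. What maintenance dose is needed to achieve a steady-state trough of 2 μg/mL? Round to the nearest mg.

904 mg

τ/t½ = 154/47 ≈ 3.2766, so f = (1/2)^(154/47) ≈ 0.103192.
Cmin,ss = (D/Vd)·f/(1−f), so D = Cmin,ss·Vd·(1−f)/f.
D = 2 × 52 × (1−f)/f ≈ 2 × 52 × 8.69067 ≈ 903.83 mg.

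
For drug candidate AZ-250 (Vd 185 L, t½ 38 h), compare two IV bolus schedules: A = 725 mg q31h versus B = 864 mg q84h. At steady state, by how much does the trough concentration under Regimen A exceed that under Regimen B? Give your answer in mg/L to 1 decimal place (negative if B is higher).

Regimen A: f = (1/2)^(31/38) ≈ 0.5681; Cmin,ss = (725/185)·f/(1−f) ≈ 5.155 mg/L.
Regimen B: f = (1/2)^(84/38) ≈ 0.2161; Cmin,ss = (864/185)·f/(1−f) ≈ 1.287 mg/L.
Difference ≈ 5.155 − 1.287 ≈ 3.868 mg/L.

3.9 mg/L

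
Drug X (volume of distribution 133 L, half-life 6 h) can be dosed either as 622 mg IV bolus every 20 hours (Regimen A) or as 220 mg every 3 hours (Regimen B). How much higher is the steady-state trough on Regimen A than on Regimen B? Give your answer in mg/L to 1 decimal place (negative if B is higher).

-3.5 mg/L

Regimen A: f = (1/2)^(20/6) ≈ 0.0992; Cmin,ss = (622/133)·f/(1−f) ≈ 0.515 mg/L.
Regimen B: f = (1/2)^(3/6) ≈ 0.7071; Cmin,ss = (220/133)·f/(1−f) ≈ 3.993 mg/L.
Difference ≈ 0.515 − 3.993 ≈ -3.478 mg/L.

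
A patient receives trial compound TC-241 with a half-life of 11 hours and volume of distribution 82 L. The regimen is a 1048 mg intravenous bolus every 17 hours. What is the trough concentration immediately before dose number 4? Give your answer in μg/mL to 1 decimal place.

f = (1/2)^(τ/t½) = (1/2)^(17/11) ≈ 0.3426.
C₀ = D/Vd = 1048/82 ≈ 12.780 μg/mL.
Before the 4th dose, 3 doses have been given. Superposition: Cmin = C₀·(f + f² + … + f^3).
≈ 12.780 × (0.3426 + 0.1174 + 0.0402) ≈ 12.780 × 0.5002 ≈ 6.393 μg/mL.

6.4 μg/mL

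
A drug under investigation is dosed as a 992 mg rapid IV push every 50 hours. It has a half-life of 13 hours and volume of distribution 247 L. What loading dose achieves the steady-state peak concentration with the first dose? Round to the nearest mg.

1066 mg

f = (1/2)^(50/13) ≈ 0.069533; accumulation ratio R = 1/(1−f) ≈ 1.07473.
Loading dose to hit Cmax,ss on first dose: D_load = D_maint·R ≈ 992 × 1.07473 ≈ 1066.13 mg.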